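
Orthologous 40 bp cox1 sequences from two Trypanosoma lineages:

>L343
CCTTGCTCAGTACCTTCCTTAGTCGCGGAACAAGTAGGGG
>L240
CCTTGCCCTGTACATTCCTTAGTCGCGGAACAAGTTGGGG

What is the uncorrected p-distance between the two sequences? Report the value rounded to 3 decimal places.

The sequences differ at positions 7 (T/C), 9 (A/T), 14 (C/A), 36 (A/T).
There are 4 differences over 40 sites, so p = 4/40 = 0.100.

0.100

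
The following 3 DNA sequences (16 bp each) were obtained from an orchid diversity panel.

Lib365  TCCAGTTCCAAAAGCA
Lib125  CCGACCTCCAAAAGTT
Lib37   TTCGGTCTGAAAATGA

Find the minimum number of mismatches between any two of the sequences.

Pairwise Hamming distances:
  Lib365 vs Lib125: 6
  Lib365 vs Lib37: 7
  Lib125 vs Lib37: 12
The smallest is 6, between Lib365 and Lib125.

6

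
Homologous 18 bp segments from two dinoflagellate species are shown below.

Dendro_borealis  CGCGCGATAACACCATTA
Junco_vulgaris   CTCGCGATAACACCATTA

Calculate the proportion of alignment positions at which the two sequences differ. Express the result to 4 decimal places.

0.0556

The sequences differ at position 2 (G/T).
There are 1 differences over 18 sites, so p = 1/18 = 0.0556.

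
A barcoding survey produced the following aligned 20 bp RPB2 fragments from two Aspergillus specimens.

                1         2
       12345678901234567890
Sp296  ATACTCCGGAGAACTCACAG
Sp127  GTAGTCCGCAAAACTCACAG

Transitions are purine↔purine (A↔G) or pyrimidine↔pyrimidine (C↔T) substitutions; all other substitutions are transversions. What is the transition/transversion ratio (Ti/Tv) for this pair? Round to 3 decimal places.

1.000

Mismatches occur at site 1 (A→G, transition), site 4 (C→G, transversion), site 9 (G→C, transversion), site 11 (G→A, transition).
Of the 4 differences, 2 transitions and 2 transversions, so Ti/Tv = 2/2 = 1.000.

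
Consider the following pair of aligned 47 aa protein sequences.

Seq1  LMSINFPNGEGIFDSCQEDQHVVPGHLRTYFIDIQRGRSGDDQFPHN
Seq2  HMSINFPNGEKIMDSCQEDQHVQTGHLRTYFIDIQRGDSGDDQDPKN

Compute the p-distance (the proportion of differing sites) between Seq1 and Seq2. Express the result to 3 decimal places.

The sequences differ at positions 1 (L/H), 11 (G/K), 13 (F/M), 23 (V/Q), 24 (P/T), 38 (R/D), 44 (F/D), 46 (H/K).
There are 8 differences over 47 sites, so p = 8/47 = 0.170.

0.170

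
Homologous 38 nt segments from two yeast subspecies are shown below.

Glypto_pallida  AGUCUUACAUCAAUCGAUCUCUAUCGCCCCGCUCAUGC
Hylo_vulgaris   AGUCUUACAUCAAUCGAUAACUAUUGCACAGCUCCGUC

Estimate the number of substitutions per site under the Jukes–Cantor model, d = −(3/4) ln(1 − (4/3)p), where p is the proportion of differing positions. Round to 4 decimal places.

0.2471

The sequences differ at positions 19 (C/A), 20 (U/A), 25 (C/U), 28 (C/A), 30 (C/A), 35 (A/C), 36 (U/G), 37 (G/U).
p = 8/38 = 0.210526.
d = −0.75 · ln(1 − (4/3)·0.210526) = −0.75 · ln(0.719299) = −0.75 · (-0.329478) = 0.2471.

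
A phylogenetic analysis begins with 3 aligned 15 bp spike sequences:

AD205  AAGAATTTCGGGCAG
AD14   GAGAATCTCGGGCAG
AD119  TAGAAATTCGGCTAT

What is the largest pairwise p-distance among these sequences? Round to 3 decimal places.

Pairwise Hamming distances:
  AD205 vs AD14: 2
  AD205 vs AD119: 5
  AD14 vs AD119: 6
The largest is 6 mismatches, between AD14 and AD119; p = 6/15 = 0.400.

0.400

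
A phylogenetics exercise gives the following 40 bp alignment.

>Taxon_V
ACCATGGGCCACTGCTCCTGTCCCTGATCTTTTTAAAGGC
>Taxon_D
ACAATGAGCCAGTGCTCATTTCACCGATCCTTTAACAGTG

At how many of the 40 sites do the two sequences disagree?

12

The sequences differ at positions 3 (C/A), 7 (G/A), 12 (C/G), 18 (C/A), 20 (G/T), 23 (C/A), 25 (T/C), 30 (T/C), 34 (T/A), 36 (A/C), 39 (G/T), 40 (C/G).
That gives 12 mismatches out of 40 aligned sites, so the Hamming distance is 12.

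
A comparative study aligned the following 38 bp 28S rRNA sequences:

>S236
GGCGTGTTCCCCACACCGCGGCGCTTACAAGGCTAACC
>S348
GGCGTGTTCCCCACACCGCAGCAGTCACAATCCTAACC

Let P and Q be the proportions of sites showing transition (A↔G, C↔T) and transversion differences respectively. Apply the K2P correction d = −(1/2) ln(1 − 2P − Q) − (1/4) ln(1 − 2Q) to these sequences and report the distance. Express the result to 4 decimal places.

0.1781

Mismatches occur at site 20 (G↔A, transition), site 23 (G↔A, transition), site 24 (C↔G, transversion), site 26 (T↔C, transition), site 31 (G↔T, transversion), site 32 (G↔C, transversion).
Of the 6 differences, 3 transitions and 3 transversions over 38 sites: P = 3/38 = 0.078947, Q = 3/38 = 0.078947.
d = −0.5·ln(0.763159) − 0.25·ln(0.842106) = −0.5·(-0.270289) − 0.25·(-0.171849) = 0.1781.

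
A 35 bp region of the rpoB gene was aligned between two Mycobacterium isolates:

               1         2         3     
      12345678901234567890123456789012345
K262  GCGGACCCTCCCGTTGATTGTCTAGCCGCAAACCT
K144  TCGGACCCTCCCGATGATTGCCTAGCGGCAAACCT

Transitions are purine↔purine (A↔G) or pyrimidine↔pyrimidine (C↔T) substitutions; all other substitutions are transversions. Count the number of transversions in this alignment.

The sequences differ at positions 1 (G/T, transversion), 14 (T/A, transversion), 21 (T/C, transition), 27 (C/G, transversion).
Of the 4 differences, 1 transition and 3 transversions, so the answer is 3.

3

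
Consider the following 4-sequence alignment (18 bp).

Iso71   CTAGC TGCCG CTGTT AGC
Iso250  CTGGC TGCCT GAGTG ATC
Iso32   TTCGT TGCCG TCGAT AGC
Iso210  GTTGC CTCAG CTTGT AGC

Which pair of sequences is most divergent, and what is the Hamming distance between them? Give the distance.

12

Pairwise Hamming distances:
  Iso71 vs Iso250: 6
  Iso71 vs Iso32: 6
  Iso71 vs Iso210: 7
  Iso250 vs Iso32: 9
  Iso250 vs Iso210: 12
  Iso32 vs Iso210: 10
The largest is 12, between Iso250 and Iso210.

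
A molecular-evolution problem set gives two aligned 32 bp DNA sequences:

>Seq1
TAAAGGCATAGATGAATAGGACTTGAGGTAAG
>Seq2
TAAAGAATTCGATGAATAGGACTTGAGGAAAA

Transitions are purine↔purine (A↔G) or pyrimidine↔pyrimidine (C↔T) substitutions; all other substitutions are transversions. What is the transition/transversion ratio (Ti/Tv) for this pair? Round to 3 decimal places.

Mismatches occur at site 6 (G/A, transition), site 7 (C/A, transversion), site 8 (A/T, transversion), site 10 (A/C, transversion), site 29 (T/A, transversion), site 32 (G/A, transition).
Of the 6 differences, 2 transitions and 4 transversions, so Ti/Tv = 2/4 = 0.500.

0.500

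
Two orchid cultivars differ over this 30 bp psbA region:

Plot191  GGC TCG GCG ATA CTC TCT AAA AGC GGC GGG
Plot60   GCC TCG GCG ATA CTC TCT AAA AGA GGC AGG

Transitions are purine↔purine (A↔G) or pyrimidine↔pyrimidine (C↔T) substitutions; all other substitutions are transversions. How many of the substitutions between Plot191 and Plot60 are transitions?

1

The sequences differ at positions 2 (G/C, transversion), 24 (C/A, transversion), 28 (G/A, transition).
Of the 3 differences, 1 transition and 2 transversions, so the answer is 1.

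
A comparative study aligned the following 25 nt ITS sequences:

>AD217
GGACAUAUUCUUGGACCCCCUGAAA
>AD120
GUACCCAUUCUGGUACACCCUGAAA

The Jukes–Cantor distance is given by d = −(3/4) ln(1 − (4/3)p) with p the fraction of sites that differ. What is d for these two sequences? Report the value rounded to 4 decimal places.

Mismatches occur at site 2 (G/U), site 5 (A/C), site 6 (U/C), site 12 (U/G), site 14 (G/U), site 17 (C/A).
p = 6/25 = 0.240000.
d = −0.75 · ln(1 − (4/3)·0.240000) = −0.75 · ln(0.680000) = −0.75 · (-0.385662) = 0.2892.

0.2892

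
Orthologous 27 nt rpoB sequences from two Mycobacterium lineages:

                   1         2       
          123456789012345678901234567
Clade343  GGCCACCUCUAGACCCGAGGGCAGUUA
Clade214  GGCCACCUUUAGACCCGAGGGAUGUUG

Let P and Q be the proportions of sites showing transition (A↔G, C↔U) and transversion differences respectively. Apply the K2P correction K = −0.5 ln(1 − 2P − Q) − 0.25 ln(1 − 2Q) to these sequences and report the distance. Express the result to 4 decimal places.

0.1657

Mismatches occur at site 9 (C→U, transition), site 22 (C→A, transversion), site 23 (A→U, transversion), site 27 (A→G, transition).
Of the 4 differences, 2 transitions and 2 transversions over 27 sites: P = 2/27 = 0.074074, Q = 2/27 = 0.074074.
d = −0.5·ln(0.777778) − 0.25·ln(0.851852) = −0.5·(-0.251314) − 0.25·(-0.160342) = 0.1657.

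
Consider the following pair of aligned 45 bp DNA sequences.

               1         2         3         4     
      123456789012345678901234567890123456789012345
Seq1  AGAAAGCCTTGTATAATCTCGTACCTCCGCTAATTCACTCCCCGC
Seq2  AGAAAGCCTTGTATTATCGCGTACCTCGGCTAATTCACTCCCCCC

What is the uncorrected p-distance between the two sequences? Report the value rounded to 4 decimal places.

The sequences differ at positions 15 (A/T), 19 (T/G), 28 (C/G), 44 (G/C).
There are 4 differences over 45 sites, so p = 4/45 = 0.0889.

0.0889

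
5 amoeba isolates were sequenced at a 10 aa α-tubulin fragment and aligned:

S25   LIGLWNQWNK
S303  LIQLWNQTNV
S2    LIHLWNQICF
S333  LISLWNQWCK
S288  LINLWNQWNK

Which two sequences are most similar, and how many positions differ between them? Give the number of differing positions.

1

Pairwise Hamming distances:
  S25 vs S303: 3
  S25 vs S2: 4
  S25 vs S333: 2
  S25 vs S288: 1
  S303 vs S2: 4
  S303 vs S333: 4
  S303 vs S288: 3
  S2 vs S333: 3
  S2 vs S288: 4
  S333 vs S288: 2
The smallest is 1, between S25 and S288.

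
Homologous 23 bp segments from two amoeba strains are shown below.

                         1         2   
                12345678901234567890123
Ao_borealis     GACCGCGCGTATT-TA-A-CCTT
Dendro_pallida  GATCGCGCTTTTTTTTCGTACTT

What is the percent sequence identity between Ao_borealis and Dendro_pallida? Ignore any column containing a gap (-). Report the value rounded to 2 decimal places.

70.00%

Excluding the 3 gap columns leaves 20 comparable sites.
Mismatches occur at site 3 (C↔T), site 9 (G↔T), site 11 (A↔T), site 16 (A↔T), site 18 (A↔G), site 20 (C↔A).
14 of the 20 comparable sites match, so the percent identity is 14/20 × 100 = 70.00%.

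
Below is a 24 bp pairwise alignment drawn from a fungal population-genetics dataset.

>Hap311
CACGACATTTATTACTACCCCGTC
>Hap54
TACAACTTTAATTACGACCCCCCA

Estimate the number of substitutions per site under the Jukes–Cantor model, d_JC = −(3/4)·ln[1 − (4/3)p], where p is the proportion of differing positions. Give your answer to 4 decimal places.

Differing sites — 1:C/T; 4:G/A; 7:A/T; 10:T/A; 16:T/G; 22:G/C; 23:T/C; 24:C/A.
p = 8/24 = 0.333333.
d = −0.75 · ln(1 − (4/3)·0.333333) = −0.75 · ln(0.555556) = −0.75 · (-0.587786) = 0.4408.

0.4408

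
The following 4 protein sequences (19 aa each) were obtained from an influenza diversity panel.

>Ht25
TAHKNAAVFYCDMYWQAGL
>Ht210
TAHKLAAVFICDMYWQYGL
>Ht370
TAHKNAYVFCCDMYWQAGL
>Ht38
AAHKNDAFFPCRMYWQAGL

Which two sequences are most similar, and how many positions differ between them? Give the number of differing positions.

Pairwise Hamming distances:
  Ht25 vs Ht210: 3
  Ht25 vs Ht370: 2
  Ht25 vs Ht38: 5
  Ht210 vs Ht370: 4
  Ht210 vs Ht38: 7
  Ht370 vs Ht38: 6
The smallest is 2, between Ht25 and Ht370.

2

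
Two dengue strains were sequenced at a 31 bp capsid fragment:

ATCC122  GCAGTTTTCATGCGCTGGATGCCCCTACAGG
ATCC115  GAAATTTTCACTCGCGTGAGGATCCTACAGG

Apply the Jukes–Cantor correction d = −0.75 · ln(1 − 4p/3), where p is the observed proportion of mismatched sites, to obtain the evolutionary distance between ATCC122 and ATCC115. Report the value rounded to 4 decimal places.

Differing sites — 2:C/A; 4:G/A; 11:T/C; 12:G/T; 16:T/G; 17:G/T; 20:T/G; 22:C/A; 23:C/T.
p = 9/31 = 0.290323.
d = −0.75 · ln(1 − (4/3)·0.290323) = −0.75 · ln(0.612903) = −0.75 · (-0.489549) = 0.3672.

0.3672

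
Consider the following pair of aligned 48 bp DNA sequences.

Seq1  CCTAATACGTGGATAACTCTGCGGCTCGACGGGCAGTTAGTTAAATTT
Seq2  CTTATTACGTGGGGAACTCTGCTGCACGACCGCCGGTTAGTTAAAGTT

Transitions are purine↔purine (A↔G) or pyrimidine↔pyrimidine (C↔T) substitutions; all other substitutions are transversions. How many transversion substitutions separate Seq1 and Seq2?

Mismatches occur at site 2 (C/T, transition), site 5 (A/T, transversion), site 13 (A/G, transition), site 14 (T/G, transversion), site 23 (G/T, transversion), site 26 (T/A, transversion), site 31 (G/C, transversion), site 33 (G/C, transversion), site 35 (A/G, transition), site 46 (T/G, transversion).
Of the 10 differences, 3 transitions and 7 transversions, so the answer is 7.

7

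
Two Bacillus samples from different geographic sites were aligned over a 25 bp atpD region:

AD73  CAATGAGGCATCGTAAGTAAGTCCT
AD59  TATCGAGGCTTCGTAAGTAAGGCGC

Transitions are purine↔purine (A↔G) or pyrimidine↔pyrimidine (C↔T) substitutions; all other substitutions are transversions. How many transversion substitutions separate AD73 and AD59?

4

The sequences differ at positions 1 (C/T, transition), 3 (A/T, transversion), 4 (T/C, transition), 10 (A/T, transversion), 22 (T/G, transversion), 24 (C/G, transversion), 25 (T/C, transition).
Of the 7 differences, 3 transitions and 4 transversions, so the answer is 4.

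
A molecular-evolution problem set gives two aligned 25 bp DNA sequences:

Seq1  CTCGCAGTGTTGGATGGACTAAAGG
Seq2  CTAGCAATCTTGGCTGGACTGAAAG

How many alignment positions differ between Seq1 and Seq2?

6

Mismatches occur at site 3 (C→A), site 7 (G→A), site 9 (G→C), site 14 (A→C), site 21 (A→G), site 24 (G→A).
That gives 6 mismatches out of 25 aligned sites, so the Hamming distance is 6.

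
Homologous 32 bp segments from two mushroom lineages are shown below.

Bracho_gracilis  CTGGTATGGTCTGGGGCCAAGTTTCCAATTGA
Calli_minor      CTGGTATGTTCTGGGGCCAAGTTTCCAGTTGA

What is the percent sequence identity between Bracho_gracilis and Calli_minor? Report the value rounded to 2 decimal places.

93.75%

Mismatches occur at site 9 (G↔T), site 28 (A↔G).
30 of the 32 sites match, so the percent identity is 30/32 × 100 = 93.75%.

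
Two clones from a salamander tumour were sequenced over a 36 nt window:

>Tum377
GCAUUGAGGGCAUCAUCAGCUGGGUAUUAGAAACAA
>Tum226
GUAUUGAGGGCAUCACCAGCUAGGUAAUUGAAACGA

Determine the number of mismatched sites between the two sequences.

The sequences differ at positions 2 (C/U), 16 (U/C), 22 (G/A), 27 (U/A), 29 (A/U), 35 (A/G).
That gives 6 mismatches out of 36 aligned sites, so the Hamming distance is 6.

6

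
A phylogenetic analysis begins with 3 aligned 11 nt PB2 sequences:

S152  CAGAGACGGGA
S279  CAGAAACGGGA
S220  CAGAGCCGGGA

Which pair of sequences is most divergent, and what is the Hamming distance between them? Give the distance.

2

Pairwise Hamming distances:
  S152 vs S279: 1
  S152 vs S220: 1
  S279 vs S220: 2
The largest is 2, between S279 and S220.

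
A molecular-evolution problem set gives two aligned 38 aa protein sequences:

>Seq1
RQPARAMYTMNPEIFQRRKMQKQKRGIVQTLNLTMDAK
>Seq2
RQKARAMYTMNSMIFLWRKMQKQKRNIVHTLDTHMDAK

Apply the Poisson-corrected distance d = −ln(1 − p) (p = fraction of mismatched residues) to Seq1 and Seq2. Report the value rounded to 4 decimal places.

The sequences differ at positions 3 (P/K), 12 (P/S), 13 (E/M), 16 (Q/L), 17 (R/W), 26 (G/N), 29 (Q/H), 32 (N/D), 33 (L/T), 34 (T/H).
p = 10/38 = 0.263158.
d = −ln(1 − 0.263158) = −ln(0.736842) = 0.3054.

0.3054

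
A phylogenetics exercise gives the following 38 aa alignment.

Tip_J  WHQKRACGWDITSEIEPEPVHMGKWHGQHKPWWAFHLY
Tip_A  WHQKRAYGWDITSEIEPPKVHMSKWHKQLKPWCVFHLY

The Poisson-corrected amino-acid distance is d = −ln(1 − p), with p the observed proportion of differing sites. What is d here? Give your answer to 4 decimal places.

The sequences differ at positions 7 (C/Y), 18 (E/P), 19 (P/K), 23 (G/S), 27 (G/K), 29 (H/L), 33 (W/C), 34 (A/V).
p = 8/38 = 0.210526.
d = −ln(1 − 0.210526) = −ln(0.789474) = 0.2364.

0.2364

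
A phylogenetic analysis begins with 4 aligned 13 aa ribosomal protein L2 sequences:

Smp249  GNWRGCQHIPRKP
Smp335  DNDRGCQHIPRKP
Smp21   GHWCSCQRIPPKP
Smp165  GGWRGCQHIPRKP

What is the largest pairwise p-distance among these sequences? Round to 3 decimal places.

0.538

Pairwise Hamming distances:
  Smp249 vs Smp335: 2
  Smp249 vs Smp21: 5
  Smp249 vs Smp165: 1
  Smp335 vs Smp21: 7
  Smp335 vs Smp165: 3
  Smp21 vs Smp165: 5
The largest is 7 mismatches, between Smp335 and Smp21; p = 7/13 = 0.538.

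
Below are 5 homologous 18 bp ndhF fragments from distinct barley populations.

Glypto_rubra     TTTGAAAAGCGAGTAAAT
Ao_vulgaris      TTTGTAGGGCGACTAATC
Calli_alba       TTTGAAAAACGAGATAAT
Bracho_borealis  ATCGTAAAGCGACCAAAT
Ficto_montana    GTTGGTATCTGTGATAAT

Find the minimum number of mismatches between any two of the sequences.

3

Pairwise Hamming distances:
  Glypto_rubra vs Ao_vulgaris: 6
  Glypto_rubra vs Calli_alba: 3
  Glypto_rubra vs Bracho_borealis: 5
  Glypto_rubra vs Ficto_montana: 9
  Ao_vulgaris vs Calli_alba: 9
  Ao_vulgaris vs Bracho_borealis: 7
  Ao_vulgaris vs Ficto_montana: 13
  Calli_alba vs Bracho_borealis: 7
  Calli_alba vs Ficto_montana: 7
  Bracho_borealis vs Ficto_montana: 11
The smallest is 3, between Glypto_rubra and Calli_alba.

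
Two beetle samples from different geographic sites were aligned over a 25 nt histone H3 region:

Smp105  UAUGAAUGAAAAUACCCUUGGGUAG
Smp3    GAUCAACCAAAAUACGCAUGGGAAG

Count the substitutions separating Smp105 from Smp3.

7

Differing sites — 1:U/G; 4:G/C; 7:U/C; 8:G/C; 16:C/G; 18:U/A; 23:U/A.
That gives 7 mismatches out of 25 aligned sites, so the Hamming distance is 7.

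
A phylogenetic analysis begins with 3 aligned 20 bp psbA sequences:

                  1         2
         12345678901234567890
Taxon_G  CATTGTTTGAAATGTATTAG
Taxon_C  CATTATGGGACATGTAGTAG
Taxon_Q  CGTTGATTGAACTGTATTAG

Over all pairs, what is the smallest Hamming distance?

3

Pairwise Hamming distances:
  Taxon_G vs Taxon_C: 5
  Taxon_G vs Taxon_Q: 3
  Taxon_C vs Taxon_Q: 8
The smallest is 3, between Taxon_G and Taxon_Q.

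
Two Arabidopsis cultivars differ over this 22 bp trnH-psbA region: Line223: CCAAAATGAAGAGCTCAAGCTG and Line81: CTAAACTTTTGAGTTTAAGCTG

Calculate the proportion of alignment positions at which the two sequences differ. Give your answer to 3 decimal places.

The sequences differ at positions 2 (C/T), 6 (A/C), 8 (G/T), 9 (A/T), 10 (A/T), 14 (C/T), 16 (C/T).
There are 7 differences over 22 sites, so p = 7/22 = 0.318.

0.318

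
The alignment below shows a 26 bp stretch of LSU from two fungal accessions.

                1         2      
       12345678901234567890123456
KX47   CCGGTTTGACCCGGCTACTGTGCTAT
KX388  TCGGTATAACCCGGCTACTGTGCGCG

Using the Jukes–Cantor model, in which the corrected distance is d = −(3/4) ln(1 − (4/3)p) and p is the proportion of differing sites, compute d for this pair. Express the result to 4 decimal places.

0.2758

The sequences differ at positions 1 (C/T), 6 (T/A), 8 (G/A), 24 (T/G), 25 (A/C), 26 (T/G).
p = 6/26 = 0.230769.
d = −0.75 · ln(1 − (4/3)·0.230769) = −0.75 · ln(0.692308) = −0.75 · (-0.367724) = 0.2758.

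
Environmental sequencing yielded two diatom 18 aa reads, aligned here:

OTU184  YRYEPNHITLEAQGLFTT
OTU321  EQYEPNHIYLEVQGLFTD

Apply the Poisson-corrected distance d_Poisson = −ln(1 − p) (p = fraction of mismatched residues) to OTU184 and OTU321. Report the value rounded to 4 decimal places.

The sequences differ at positions 1 (Y/E), 2 (R/Q), 9 (T/Y), 12 (A/V), 18 (T/D).
p = 5/18 = 0.277778.
d = −ln(1 − 0.277778) = −ln(0.722222) = 0.3254.

0.3254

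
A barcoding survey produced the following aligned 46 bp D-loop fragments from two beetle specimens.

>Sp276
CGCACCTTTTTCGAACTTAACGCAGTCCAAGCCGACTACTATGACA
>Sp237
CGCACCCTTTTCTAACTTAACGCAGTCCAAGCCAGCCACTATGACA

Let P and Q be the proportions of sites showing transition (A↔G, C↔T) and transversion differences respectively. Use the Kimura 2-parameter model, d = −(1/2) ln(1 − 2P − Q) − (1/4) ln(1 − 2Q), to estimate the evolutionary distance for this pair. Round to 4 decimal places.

0.1200

Mismatches occur at site 7 (T↔C, transition), site 13 (G↔T, transversion), site 34 (G↔A, transition), site 35 (A↔G, transition), site 37 (T↔C, transition).
Of the 5 differences, 4 transitions and 1 transversion over 46 sites: P = 4/46 = 0.086957, Q = 1/46 = 0.021739.
d = −0.5·ln(0.804347) − 0.25·ln(0.956522) = −0.5·(-0.217725) − 0.25·(-0.044451) = 0.1200.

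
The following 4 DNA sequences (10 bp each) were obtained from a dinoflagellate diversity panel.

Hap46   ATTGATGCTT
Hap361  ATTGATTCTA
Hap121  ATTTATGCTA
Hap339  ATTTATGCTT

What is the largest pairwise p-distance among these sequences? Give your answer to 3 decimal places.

0.300

Pairwise Hamming distances:
  Hap46 vs Hap361: 2
  Hap46 vs Hap121: 2
  Hap46 vs Hap339: 1
  Hap361 vs Hap121: 2
  Hap361 vs Hap339: 3
  Hap121 vs Hap339: 1
The largest is 3 mismatches, between Hap361 and Hap339; p = 3/10 = 0.300.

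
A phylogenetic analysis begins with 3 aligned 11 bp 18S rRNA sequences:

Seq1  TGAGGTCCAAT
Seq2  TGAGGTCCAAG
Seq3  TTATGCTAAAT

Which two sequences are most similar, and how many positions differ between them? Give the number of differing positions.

1

Pairwise Hamming distances:
  Seq1 vs Seq2: 1
  Seq1 vs Seq3: 5
  Seq2 vs Seq3: 6
The smallest is 1, between Seq1 and Seq2.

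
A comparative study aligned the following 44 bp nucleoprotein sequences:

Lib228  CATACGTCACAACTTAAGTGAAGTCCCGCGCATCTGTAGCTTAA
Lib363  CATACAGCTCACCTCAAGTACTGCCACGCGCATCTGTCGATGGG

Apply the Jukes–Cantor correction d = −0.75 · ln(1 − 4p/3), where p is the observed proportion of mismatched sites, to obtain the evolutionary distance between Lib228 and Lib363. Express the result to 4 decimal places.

0.4546

Differing sites — 6:G/A; 7:T/G; 9:A/T; 12:A/C; 15:T/C; 20:G/A; 21:A/C; 22:A/T; 24:T/C; 26:C/A; 38:A/C; 40:C/A; 42:T/G; 43:A/G; 44:A/G.
p = 15/44 = 0.340909.
d = −0.75 · ln(1 − (4/3)·0.340909) = −0.75 · ln(0.545455) = −0.75 · (-0.606135) = 0.4546.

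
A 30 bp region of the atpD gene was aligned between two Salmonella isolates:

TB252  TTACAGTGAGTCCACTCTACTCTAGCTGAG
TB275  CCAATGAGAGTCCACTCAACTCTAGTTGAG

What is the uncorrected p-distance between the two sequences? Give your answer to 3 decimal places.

Mismatches occur at site 1 (T→C), site 2 (T→C), site 4 (C→A), site 5 (A→T), site 7 (T→A), site 18 (T→A), site 26 (C→T).
There are 7 differences over 30 sites, so p = 7/30 = 0.233.

0.233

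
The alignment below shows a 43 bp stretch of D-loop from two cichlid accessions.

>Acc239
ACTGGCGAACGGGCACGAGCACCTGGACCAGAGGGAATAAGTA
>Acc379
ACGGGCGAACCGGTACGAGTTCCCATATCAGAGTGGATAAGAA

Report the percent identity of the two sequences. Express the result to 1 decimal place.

72.1%

Differing sites — 3:T/G; 11:G/C; 14:C/T; 20:C/T; 21:A/T; 24:T/C; 25:G/A; 26:G/T; 28:C/T; 34:G/T; 36:A/G; 42:T/A.
31 of the 43 sites match, so the percent identity is 31/43 × 100 = 72.1%.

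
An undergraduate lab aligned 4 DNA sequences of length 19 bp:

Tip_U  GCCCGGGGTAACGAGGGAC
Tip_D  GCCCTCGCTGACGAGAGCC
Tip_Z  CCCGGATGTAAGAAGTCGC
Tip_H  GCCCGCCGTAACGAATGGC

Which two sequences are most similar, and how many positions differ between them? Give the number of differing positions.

5

Pairwise Hamming distances:
  Tip_U vs Tip_D: 6
  Tip_U vs Tip_Z: 9
  Tip_U vs Tip_H: 5
  Tip_D vs Tip_Z: 12
  Tip_D vs Tip_H: 7
  Tip_Z vs Tip_H: 8
The smallest is 5, between Tip_U and Tip_H.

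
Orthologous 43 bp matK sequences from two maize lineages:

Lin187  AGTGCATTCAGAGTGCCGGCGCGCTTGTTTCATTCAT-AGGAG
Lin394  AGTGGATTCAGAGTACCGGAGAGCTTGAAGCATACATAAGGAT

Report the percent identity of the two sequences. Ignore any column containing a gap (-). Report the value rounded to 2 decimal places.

78.57%

Excluding the 1 gap column leaves 42 comparable sites.
Differing sites — 5:C/G; 15:G/A; 20:C/A; 22:C/A; 28:T/A; 29:T/A; 30:T/G; 34:T/A; 43:G/T.
33 of the 42 comparable sites match, so the percent identity is 33/42 × 100 = 78.57%.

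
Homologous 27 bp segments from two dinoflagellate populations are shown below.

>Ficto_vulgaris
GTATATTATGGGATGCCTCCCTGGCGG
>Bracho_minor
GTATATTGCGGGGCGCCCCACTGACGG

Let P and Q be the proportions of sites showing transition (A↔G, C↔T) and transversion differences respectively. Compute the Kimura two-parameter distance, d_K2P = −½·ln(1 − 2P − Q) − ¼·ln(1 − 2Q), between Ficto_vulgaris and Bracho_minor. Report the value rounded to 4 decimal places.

0.3476

Mismatches occur at site 8 (A/G, transition), site 9 (T/C, transition), site 13 (A/G, transition), site 14 (T/C, transition), site 18 (T/C, transition), site 20 (C/A, transversion), site 24 (G/A, transition).
Of the 7 differences, 6 transitions and 1 transversion over 27 sites: P = 6/27 = 0.222222, Q = 1/27 = 0.037037.
d = −0.5·ln(0.518519) − 0.25·ln(0.925926) = −0.5·(-0.656779) − 0.25·(-0.076961) = 0.3476.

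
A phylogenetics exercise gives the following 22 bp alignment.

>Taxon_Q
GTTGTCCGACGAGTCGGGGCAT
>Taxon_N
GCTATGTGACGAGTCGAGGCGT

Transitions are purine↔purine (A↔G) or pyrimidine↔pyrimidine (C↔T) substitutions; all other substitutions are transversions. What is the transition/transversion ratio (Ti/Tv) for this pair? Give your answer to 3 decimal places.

5.000

Mismatches occur at site 2 (T→C, transition), site 4 (G→A, transition), site 6 (C→G, transversion), site 7 (C→T, transition), site 17 (G→A, transition), site 21 (A→G, transition).
Of the 6 differences, 5 transitions and 1 transversion, so Ti/Tv = 5/1 = 5.000.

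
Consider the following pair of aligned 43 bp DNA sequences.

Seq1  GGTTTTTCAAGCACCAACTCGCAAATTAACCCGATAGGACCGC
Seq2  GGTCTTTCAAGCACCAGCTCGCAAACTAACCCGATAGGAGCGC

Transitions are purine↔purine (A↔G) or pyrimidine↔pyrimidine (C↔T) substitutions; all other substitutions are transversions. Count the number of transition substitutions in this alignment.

Mismatches occur at site 4 (T/C, transition), site 17 (A/G, transition), site 26 (T/C, transition), site 40 (C/G, transversion).
Of the 4 differences, 3 transitions and 1 transversion, so the answer is 3.

3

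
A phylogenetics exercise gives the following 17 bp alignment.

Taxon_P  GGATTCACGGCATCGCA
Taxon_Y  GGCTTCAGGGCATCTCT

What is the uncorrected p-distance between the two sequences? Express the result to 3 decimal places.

The sequences differ at positions 3 (A/C), 8 (C/G), 15 (G/T), 17 (A/T).
There are 4 differences over 17 sites, so p = 4/17 = 0.235.

0.235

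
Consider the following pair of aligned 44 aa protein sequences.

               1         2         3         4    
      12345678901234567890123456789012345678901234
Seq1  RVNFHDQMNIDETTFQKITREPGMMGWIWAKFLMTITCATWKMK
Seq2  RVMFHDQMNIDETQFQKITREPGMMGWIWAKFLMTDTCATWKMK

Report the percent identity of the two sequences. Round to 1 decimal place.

Differing sites — 3:N/M; 14:T/Q; 36:I/D.
41 of the 44 sites match, so the percent identity is 41/44 × 100 = 93.2%.

93.2%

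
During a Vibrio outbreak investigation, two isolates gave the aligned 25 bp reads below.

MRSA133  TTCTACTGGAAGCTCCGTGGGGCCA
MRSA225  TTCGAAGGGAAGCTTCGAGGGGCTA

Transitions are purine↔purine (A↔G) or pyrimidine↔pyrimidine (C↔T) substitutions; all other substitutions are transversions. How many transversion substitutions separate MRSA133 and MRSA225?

4

Differing sites — 4:T/G (Tv); 6:C/A (Tv); 7:T/G (Tv); 15:C/T (Ti); 18:T/A (Tv); 24:C/T (Ti).
Of the 6 differences, 2 transitions and 4 transversions, so the answer is 4.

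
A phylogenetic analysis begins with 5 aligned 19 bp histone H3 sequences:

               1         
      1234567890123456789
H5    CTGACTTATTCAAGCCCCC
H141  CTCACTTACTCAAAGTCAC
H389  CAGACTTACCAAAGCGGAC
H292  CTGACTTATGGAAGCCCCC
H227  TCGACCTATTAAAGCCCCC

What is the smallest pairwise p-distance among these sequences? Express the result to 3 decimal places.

Pairwise Hamming distances:
  H5 vs H141: 6
  H5 vs H389: 7
  H5 vs H292: 2
  H5 vs H227: 4
  H141 vs H389: 8
  H141 vs H292: 8
  H141 vs H227: 10
  H389 vs H292: 7
  H389 vs H227: 8
  H292 vs H227: 5
The smallest is 2 mismatches, between H5 and H292; p = 2/19 = 0.105.

0.105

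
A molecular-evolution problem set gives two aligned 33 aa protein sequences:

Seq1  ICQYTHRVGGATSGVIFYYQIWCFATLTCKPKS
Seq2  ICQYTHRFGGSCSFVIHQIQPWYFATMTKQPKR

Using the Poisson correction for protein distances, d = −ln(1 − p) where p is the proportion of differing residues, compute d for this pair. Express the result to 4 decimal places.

0.5008

The sequences differ at positions 8 (V/F), 11 (A/S), 12 (T/C), 14 (G/F), 17 (F/H), 18 (Y/Q), 19 (Y/I), 21 (I/P), 23 (C/Y), 27 (L/M), 29 (C/K), 30 (K/Q), 33 (S/R).
p = 13/33 = 0.393939.
d = −ln(1 − 0.393939) = −ln(0.606061) = 0.5008.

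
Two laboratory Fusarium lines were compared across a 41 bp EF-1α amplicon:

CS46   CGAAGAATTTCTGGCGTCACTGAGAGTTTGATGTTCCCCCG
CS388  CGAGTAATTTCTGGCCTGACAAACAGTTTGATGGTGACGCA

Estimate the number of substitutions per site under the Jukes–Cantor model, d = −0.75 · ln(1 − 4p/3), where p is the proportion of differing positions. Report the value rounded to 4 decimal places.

0.3710

Differing sites — 4:A/G; 5:G/T; 16:G/C; 18:C/G; 21:T/A; 22:G/A; 24:G/C; 34:T/G; 36:C/G; 37:C/A; 39:C/G; 41:G/A.
p = 12/41 = 0.292683.
d = −0.75 · ln(1 − (4/3)·0.292683) = −0.75 · ln(0.609756) = −0.75 · (-0.494696) = 0.3710.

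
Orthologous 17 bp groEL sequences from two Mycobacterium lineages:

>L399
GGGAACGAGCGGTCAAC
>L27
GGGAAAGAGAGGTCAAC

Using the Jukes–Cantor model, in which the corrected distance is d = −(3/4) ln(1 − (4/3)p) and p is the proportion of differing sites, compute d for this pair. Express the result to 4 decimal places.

0.1280

Mismatches occur at site 6 (C/A), site 10 (C/A).
p = 2/17 = 0.117647.
d = −0.75 · ln(1 − (4/3)·0.117647) = −0.75 · ln(0.843137) = −0.75 · (-0.170626) = 0.1280.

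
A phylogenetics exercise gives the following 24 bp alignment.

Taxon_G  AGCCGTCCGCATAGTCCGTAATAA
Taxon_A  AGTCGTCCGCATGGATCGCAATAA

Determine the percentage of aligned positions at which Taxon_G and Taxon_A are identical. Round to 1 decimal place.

Mismatches occur at site 3 (C↔T), site 13 (A↔G), site 15 (T↔A), site 16 (C↔T), site 19 (T↔C).
19 of the 24 sites match, so the percent identity is 19/24 × 100 = 79.2%.

79.2%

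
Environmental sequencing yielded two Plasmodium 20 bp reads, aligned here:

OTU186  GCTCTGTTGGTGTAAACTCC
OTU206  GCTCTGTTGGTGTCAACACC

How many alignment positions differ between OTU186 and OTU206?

2

Mismatches occur at site 14 (A/C), site 18 (T/A).
That gives 2 mismatches out of 20 aligned sites, so the Hamming distance is 2.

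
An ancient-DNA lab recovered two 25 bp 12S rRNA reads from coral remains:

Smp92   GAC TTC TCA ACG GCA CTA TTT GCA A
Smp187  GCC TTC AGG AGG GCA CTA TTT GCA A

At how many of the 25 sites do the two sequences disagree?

Mismatches occur at site 2 (A/C), site 7 (T/A), site 8 (C/G), site 9 (A/G), site 11 (C/G).
That gives 5 mismatches out of 25 aligned sites, so the Hamming distance is 5.

5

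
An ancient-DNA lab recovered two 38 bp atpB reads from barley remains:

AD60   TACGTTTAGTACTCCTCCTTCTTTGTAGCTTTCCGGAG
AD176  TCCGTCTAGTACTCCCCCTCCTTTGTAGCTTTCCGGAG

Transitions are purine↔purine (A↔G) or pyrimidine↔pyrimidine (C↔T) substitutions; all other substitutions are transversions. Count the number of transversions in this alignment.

The sequences differ at positions 2 (A/C, transversion), 6 (T/C, transition), 16 (T/C, transition), 20 (T/C, transition).
Of the 4 differences, 3 transitions and 1 transversion, so the answer is 1.

1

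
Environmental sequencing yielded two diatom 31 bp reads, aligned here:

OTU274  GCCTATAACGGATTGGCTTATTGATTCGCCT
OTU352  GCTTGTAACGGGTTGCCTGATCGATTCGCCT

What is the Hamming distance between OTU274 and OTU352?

Differing sites — 3:C/T; 5:A/G; 12:A/G; 16:G/C; 19:T/G; 22:T/C.
That gives 6 mismatches out of 31 aligned sites, so the Hamming distance is 6.

6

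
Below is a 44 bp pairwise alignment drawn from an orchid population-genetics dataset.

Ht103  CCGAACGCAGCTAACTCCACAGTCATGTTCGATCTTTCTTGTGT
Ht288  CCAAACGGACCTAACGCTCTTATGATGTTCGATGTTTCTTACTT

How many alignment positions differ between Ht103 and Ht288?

14

The sequences differ at positions 3 (G/A), 8 (C/G), 10 (G/C), 16 (T/G), 18 (C/T), 19 (A/C), 20 (C/T), 21 (A/T), 22 (G/A), 24 (C/G), 34 (C/G), 41 (G/A), 42 (T/C), 43 (G/T).
That gives 14 mismatches out of 44 aligned sites, so the Hamming distance is 14.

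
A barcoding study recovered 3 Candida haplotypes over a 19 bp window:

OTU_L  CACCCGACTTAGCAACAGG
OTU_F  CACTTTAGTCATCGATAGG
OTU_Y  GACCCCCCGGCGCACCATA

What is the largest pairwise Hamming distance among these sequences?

15

Pairwise Hamming distances:
  OTU_L vs OTU_F: 8
  OTU_L vs OTU_Y: 9
  OTU_F vs OTU_Y: 15
The largest is 15, between OTU_F and OTU_Y.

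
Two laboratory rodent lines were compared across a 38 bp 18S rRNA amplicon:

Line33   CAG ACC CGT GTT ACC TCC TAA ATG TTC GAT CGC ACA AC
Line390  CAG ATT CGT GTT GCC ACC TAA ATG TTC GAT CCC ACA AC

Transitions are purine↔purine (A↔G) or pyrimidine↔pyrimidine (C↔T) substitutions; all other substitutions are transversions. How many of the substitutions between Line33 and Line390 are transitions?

Mismatches occur at site 5 (C↔T, transition), site 6 (C↔T, transition), site 13 (A↔G, transition), site 16 (T↔A, transversion), site 32 (G↔C, transversion).
Of the 5 differences, 3 transitions and 2 transversions, so the answer is 3.

3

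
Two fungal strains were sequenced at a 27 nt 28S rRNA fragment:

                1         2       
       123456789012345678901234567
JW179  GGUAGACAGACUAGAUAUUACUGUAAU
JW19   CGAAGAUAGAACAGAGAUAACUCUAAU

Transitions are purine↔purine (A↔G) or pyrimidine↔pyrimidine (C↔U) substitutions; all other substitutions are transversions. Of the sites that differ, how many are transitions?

2

Mismatches occur at site 1 (G→C, transversion), site 3 (U→A, transversion), site 7 (C→U, transition), site 11 (C→A, transversion), site 12 (U→C, transition), site 16 (U→G, transversion), site 19 (U→A, transversion), site 23 (G→C, transversion).
Of the 8 differences, 2 transitions and 6 transversions, so the answer is 2.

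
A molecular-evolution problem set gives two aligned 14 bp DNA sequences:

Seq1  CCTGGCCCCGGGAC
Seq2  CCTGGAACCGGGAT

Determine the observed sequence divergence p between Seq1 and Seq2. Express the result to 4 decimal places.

0.2143

Mismatches occur at site 6 (C→A), site 7 (C→A), site 14 (C→T).
There are 3 differences over 14 sites, so p = 3/14 = 0.2143.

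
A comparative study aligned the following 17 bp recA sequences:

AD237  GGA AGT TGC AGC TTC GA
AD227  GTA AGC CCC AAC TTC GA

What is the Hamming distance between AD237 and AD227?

5

Differing sites — 2:G/T; 6:T/C; 7:T/C; 8:G/C; 11:G/A.
That gives 5 mismatches out of 17 aligned sites, so the Hamming distance is 5.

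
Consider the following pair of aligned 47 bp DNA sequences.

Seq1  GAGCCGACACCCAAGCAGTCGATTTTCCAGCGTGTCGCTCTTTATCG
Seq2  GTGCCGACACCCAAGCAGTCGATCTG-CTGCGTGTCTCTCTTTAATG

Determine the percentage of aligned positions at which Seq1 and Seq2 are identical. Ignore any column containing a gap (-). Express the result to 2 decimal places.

84.78%

Excluding the 1 gap column leaves 46 comparable sites.
The sequences differ at positions 2 (A/T), 24 (T/C), 26 (T/G), 29 (A/T), 37 (G/T), 45 (T/A), 46 (C/T).
39 of the 46 comparable sites match, so the percent identity is 39/46 × 100 = 84.78%.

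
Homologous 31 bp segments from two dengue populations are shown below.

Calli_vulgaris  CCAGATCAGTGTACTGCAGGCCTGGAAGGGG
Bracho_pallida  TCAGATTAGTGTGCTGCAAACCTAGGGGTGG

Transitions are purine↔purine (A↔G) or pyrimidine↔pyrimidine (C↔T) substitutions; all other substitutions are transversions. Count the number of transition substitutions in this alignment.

8

The sequences differ at positions 1 (C/T, transition), 7 (C/T, transition), 13 (A/G, transition), 19 (G/A, transition), 20 (G/A, transition), 24 (G/A, transition), 26 (A/G, transition), 27 (A/G, transition), 29 (G/T, transversion).
Of the 9 differences, 8 transitions and 1 transversion, so the answer is 8.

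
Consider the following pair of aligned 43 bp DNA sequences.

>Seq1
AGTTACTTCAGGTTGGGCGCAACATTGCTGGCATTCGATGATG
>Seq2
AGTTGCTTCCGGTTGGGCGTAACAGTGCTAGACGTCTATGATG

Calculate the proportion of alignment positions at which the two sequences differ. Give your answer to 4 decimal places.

0.2093

The sequences differ at positions 5 (A/G), 10 (A/C), 20 (C/T), 25 (T/G), 30 (G/A), 32 (C/A), 33 (A/C), 34 (T/G), 37 (G/T).
There are 9 differences over 43 sites, so p = 9/43 = 0.2093.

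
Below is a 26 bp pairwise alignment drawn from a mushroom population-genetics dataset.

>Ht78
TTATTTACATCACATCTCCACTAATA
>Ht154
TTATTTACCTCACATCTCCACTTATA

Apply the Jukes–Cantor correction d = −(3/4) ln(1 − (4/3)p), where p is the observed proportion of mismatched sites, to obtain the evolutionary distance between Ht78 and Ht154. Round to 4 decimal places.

Differing sites — 9:A/C; 23:A/T.
p = 2/26 = 0.076923.
d = −0.75 · ln(1 − (4/3)·0.076923) = −0.75 · ln(0.897436) = −0.75 · (-0.108213) = 0.0812.

0.0812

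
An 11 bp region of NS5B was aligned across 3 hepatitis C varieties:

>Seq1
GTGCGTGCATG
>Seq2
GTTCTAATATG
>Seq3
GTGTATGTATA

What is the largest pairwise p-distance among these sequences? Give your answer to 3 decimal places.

0.545

Pairwise Hamming distances:
  Seq1 vs Seq2: 5
  Seq1 vs Seq3: 4
  Seq2 vs Seq3: 6
The largest is 6 mismatches, between Seq2 and Seq3; p = 6/11 = 0.545.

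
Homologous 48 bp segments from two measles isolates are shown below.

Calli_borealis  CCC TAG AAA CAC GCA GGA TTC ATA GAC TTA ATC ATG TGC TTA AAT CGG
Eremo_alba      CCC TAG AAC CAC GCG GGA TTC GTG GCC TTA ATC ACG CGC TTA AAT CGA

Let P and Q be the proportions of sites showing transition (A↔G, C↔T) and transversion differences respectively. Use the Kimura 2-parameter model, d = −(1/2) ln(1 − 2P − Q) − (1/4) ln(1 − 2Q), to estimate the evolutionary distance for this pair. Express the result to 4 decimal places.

Differing sites — 9:A/C (Tv); 15:A/G (Ti); 22:A/G (Ti); 24:A/G (Ti); 26:A/C (Tv); 35:T/C (Ti); 37:T/C (Ti); 48:G/A (Ti).
Of the 8 differences, 6 transitions and 2 transversions over 48 sites: P = 6/48 = 0.125000, Q = 2/48 = 0.041667.
d = −0.5·ln(0.708333) − 0.25·ln(0.916666) = −0.5·(-0.344841) − 0.25·(-0.087012) = 0.1942.

0.1942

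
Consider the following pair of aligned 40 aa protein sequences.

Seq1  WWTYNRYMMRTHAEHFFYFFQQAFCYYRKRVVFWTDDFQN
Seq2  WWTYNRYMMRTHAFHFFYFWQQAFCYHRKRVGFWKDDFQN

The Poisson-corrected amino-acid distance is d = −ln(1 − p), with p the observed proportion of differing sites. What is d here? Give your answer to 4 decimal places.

Mismatches occur at site 14 (E→F), site 20 (F→W), site 27 (Y→H), site 32 (V→G), site 35 (T→K).
p = 5/40 = 0.125000.
d = −ln(1 − 0.125000) = −ln(0.875000) = 0.1335.

0.1335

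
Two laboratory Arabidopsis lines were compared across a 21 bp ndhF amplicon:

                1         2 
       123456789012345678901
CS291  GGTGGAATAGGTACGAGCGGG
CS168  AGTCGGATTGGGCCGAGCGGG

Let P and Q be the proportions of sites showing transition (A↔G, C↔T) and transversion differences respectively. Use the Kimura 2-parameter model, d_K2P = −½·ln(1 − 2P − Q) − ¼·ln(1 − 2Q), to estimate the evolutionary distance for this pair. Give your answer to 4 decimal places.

0.3597

The sequences differ at positions 1 (G/A, transition), 4 (G/C, transversion), 6 (A/G, transition), 9 (A/T, transversion), 12 (T/G, transversion), 13 (A/C, transversion).
Of the 6 differences, 2 transitions and 4 transversions over 21 sites: P = 2/21 = 0.095238, Q = 4/21 = 0.190476.
d = −0.5·ln(0.619048) − 0.25·ln(0.619048) = −0.5·(-0.479572) − 0.25·(-0.479572) = 0.3597.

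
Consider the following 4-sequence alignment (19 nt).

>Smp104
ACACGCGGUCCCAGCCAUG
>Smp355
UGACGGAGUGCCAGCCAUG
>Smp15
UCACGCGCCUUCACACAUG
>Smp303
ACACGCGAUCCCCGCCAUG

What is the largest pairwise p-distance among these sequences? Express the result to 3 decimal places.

Pairwise Hamming distances:
  Smp104 vs Smp355: 5
  Smp104 vs Smp15: 7
  Smp104 vs Smp303: 2
  Smp355 vs Smp15: 9
  Smp355 vs Smp303: 7
  Smp15 vs Smp303: 8
The largest is 9 mismatches, between Smp355 and Smp15; p = 9/19 = 0.474.

0.474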